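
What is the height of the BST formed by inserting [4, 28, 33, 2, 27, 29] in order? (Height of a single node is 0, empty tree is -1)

Insertion order: [4, 28, 33, 2, 27, 29]
Tree (level-order array): [4, 2, 28, None, None, 27, 33, None, None, 29]
Compute height bottom-up (empty subtree = -1):
  height(2) = 1 + max(-1, -1) = 0
  height(27) = 1 + max(-1, -1) = 0
  height(29) = 1 + max(-1, -1) = 0
  height(33) = 1 + max(0, -1) = 1
  height(28) = 1 + max(0, 1) = 2
  height(4) = 1 + max(0, 2) = 3
Height = 3


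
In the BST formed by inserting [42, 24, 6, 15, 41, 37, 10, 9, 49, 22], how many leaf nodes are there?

Tree built from: [42, 24, 6, 15, 41, 37, 10, 9, 49, 22]
Tree (level-order array): [42, 24, 49, 6, 41, None, None, None, 15, 37, None, 10, 22, None, None, 9]
Rule: A leaf has 0 children.
Per-node child counts:
  node 42: 2 child(ren)
  node 24: 2 child(ren)
  node 6: 1 child(ren)
  node 15: 2 child(ren)
  node 10: 1 child(ren)
  node 9: 0 child(ren)
  node 22: 0 child(ren)
  node 41: 1 child(ren)
  node 37: 0 child(ren)
  node 49: 0 child(ren)
Matching nodes: [9, 22, 37, 49]
Count of leaf nodes: 4


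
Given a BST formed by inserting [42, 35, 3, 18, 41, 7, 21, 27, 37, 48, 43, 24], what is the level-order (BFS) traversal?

Tree insertion order: [42, 35, 3, 18, 41, 7, 21, 27, 37, 48, 43, 24]
Tree (level-order array): [42, 35, 48, 3, 41, 43, None, None, 18, 37, None, None, None, 7, 21, None, None, None, None, None, 27, 24]
BFS from the root, enqueuing left then right child of each popped node:
  queue [42] -> pop 42, enqueue [35, 48], visited so far: [42]
  queue [35, 48] -> pop 35, enqueue [3, 41], visited so far: [42, 35]
  queue [48, 3, 41] -> pop 48, enqueue [43], visited so far: [42, 35, 48]
  queue [3, 41, 43] -> pop 3, enqueue [18], visited so far: [42, 35, 48, 3]
  queue [41, 43, 18] -> pop 41, enqueue [37], visited so far: [42, 35, 48, 3, 41]
  queue [43, 18, 37] -> pop 43, enqueue [none], visited so far: [42, 35, 48, 3, 41, 43]
  queue [18, 37] -> pop 18, enqueue [7, 21], visited so far: [42, 35, 48, 3, 41, 43, 18]
  queue [37, 7, 21] -> pop 37, enqueue [none], visited so far: [42, 35, 48, 3, 41, 43, 18, 37]
  queue [7, 21] -> pop 7, enqueue [none], visited so far: [42, 35, 48, 3, 41, 43, 18, 37, 7]
  queue [21] -> pop 21, enqueue [27], visited so far: [42, 35, 48, 3, 41, 43, 18, 37, 7, 21]
  queue [27] -> pop 27, enqueue [24], visited so far: [42, 35, 48, 3, 41, 43, 18, 37, 7, 21, 27]
  queue [24] -> pop 24, enqueue [none], visited so far: [42, 35, 48, 3, 41, 43, 18, 37, 7, 21, 27, 24]
Result: [42, 35, 48, 3, 41, 43, 18, 37, 7, 21, 27, 24]


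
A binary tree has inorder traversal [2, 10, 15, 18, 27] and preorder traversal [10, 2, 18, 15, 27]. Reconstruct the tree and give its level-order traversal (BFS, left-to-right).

Inorder:  [2, 10, 15, 18, 27]
Preorder: [10, 2, 18, 15, 27]
Algorithm: preorder visits root first, so consume preorder in order;
for each root, split the current inorder slice at that value into
left-subtree inorder and right-subtree inorder, then recurse.
Recursive splits:
  root=10; inorder splits into left=[2], right=[15, 18, 27]
  root=2; inorder splits into left=[], right=[]
  root=18; inorder splits into left=[15], right=[27]
  root=15; inorder splits into left=[], right=[]
  root=27; inorder splits into left=[], right=[]
Reconstructed level-order: [10, 2, 18, 15, 27]


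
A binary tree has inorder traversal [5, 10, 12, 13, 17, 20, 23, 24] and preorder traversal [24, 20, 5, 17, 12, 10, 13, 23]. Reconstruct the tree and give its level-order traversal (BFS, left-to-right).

Inorder:  [5, 10, 12, 13, 17, 20, 23, 24]
Preorder: [24, 20, 5, 17, 12, 10, 13, 23]
Algorithm: preorder visits root first, so consume preorder in order;
for each root, split the current inorder slice at that value into
left-subtree inorder and right-subtree inorder, then recurse.
Recursive splits:
  root=24; inorder splits into left=[5, 10, 12, 13, 17, 20, 23], right=[]
  root=20; inorder splits into left=[5, 10, 12, 13, 17], right=[23]
  root=5; inorder splits into left=[], right=[10, 12, 13, 17]
  root=17; inorder splits into left=[10, 12, 13], right=[]
  root=12; inorder splits into left=[10], right=[13]
  root=10; inorder splits into left=[], right=[]
  root=13; inorder splits into left=[], right=[]
  root=23; inorder splits into left=[], right=[]
Reconstructed level-order: [24, 20, 5, 23, 17, 12, 10, 13]


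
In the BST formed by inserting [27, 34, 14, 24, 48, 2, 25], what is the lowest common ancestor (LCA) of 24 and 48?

Tree insertion order: [27, 34, 14, 24, 48, 2, 25]
Tree (level-order array): [27, 14, 34, 2, 24, None, 48, None, None, None, 25]
In a BST, the LCA of p=24, q=48 is the first node v on the
root-to-leaf path with p <= v <= q (go left if both < v, right if both > v).
Walk from root:
  at 27: 24 <= 27 <= 48, this is the LCA
LCA = 27


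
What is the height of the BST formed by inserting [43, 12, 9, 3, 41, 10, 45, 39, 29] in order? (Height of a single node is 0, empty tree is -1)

Insertion order: [43, 12, 9, 3, 41, 10, 45, 39, 29]
Tree (level-order array): [43, 12, 45, 9, 41, None, None, 3, 10, 39, None, None, None, None, None, 29]
Compute height bottom-up (empty subtree = -1):
  height(3) = 1 + max(-1, -1) = 0
  height(10) = 1 + max(-1, -1) = 0
  height(9) = 1 + max(0, 0) = 1
  height(29) = 1 + max(-1, -1) = 0
  height(39) = 1 + max(0, -1) = 1
  height(41) = 1 + max(1, -1) = 2
  height(12) = 1 + max(1, 2) = 3
  height(45) = 1 + max(-1, -1) = 0
  height(43) = 1 + max(3, 0) = 4
Height = 4


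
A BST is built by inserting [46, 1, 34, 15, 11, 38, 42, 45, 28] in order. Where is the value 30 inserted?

Starting tree (level order): [46, 1, None, None, 34, 15, 38, 11, 28, None, 42, None, None, None, None, None, 45]
Insertion path: 46 -> 1 -> 34 -> 15 -> 28
Result: insert 30 as right child of 28
Final tree (level order): [46, 1, None, None, 34, 15, 38, 11, 28, None, 42, None, None, None, 30, None, 45]


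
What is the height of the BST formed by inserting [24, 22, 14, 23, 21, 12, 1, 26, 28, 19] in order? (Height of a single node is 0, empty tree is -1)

Insertion order: [24, 22, 14, 23, 21, 12, 1, 26, 28, 19]
Tree (level-order array): [24, 22, 26, 14, 23, None, 28, 12, 21, None, None, None, None, 1, None, 19]
Compute height bottom-up (empty subtree = -1):
  height(1) = 1 + max(-1, -1) = 0
  height(12) = 1 + max(0, -1) = 1
  height(19) = 1 + max(-1, -1) = 0
  height(21) = 1 + max(0, -1) = 1
  height(14) = 1 + max(1, 1) = 2
  height(23) = 1 + max(-1, -1) = 0
  height(22) = 1 + max(2, 0) = 3
  height(28) = 1 + max(-1, -1) = 0
  height(26) = 1 + max(-1, 0) = 1
  height(24) = 1 + max(3, 1) = 4
Height = 4


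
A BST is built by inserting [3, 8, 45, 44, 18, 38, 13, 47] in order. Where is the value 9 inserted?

Starting tree (level order): [3, None, 8, None, 45, 44, 47, 18, None, None, None, 13, 38]
Insertion path: 3 -> 8 -> 45 -> 44 -> 18 -> 13
Result: insert 9 as left child of 13
Final tree (level order): [3, None, 8, None, 45, 44, 47, 18, None, None, None, 13, 38, 9]


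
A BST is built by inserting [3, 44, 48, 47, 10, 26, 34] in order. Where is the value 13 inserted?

Starting tree (level order): [3, None, 44, 10, 48, None, 26, 47, None, None, 34]
Insertion path: 3 -> 44 -> 10 -> 26
Result: insert 13 as left child of 26
Final tree (level order): [3, None, 44, 10, 48, None, 26, 47, None, 13, 34]


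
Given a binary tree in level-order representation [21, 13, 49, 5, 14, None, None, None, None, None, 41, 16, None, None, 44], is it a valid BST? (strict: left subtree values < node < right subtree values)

Level-order array: [21, 13, 49, 5, 14, None, None, None, None, None, 41, 16, None, None, 44]
Validate using subtree bounds (lo, hi): at each node, require lo < value < hi,
then recurse left with hi=value and right with lo=value.
Preorder trace (stopping at first violation):
  at node 21 with bounds (-inf, +inf): OK
  at node 13 with bounds (-inf, 21): OK
  at node 5 with bounds (-inf, 13): OK
  at node 14 with bounds (13, 21): OK
  at node 41 with bounds (14, 21): VIOLATION
Node 41 violates its bound: not (14 < 41 < 21).
Result: Not a valid BST


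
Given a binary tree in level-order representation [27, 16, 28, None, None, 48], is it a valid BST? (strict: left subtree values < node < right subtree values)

Level-order array: [27, 16, 28, None, None, 48]
Validate using subtree bounds (lo, hi): at each node, require lo < value < hi,
then recurse left with hi=value and right with lo=value.
Preorder trace (stopping at first violation):
  at node 27 with bounds (-inf, +inf): OK
  at node 16 with bounds (-inf, 27): OK
  at node 28 with bounds (27, +inf): OK
  at node 48 with bounds (27, 28): VIOLATION
Node 48 violates its bound: not (27 < 48 < 28).
Result: Not a valid BST


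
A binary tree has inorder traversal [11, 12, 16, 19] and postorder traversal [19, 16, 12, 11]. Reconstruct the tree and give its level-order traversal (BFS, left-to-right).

Inorder:   [11, 12, 16, 19]
Postorder: [19, 16, 12, 11]
Algorithm: postorder visits root last, so walk postorder right-to-left;
each value is the root of the current inorder slice — split it at that
value, recurse on the right subtree first, then the left.
Recursive splits:
  root=11; inorder splits into left=[], right=[12, 16, 19]
  root=12; inorder splits into left=[], right=[16, 19]
  root=16; inorder splits into left=[], right=[19]
  root=19; inorder splits into left=[], right=[]
Reconstructed level-order: [11, 12, 16, 19]


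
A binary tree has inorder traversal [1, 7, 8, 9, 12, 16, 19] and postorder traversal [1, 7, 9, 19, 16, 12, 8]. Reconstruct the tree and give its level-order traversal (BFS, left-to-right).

Inorder:   [1, 7, 8, 9, 12, 16, 19]
Postorder: [1, 7, 9, 19, 16, 12, 8]
Algorithm: postorder visits root last, so walk postorder right-to-left;
each value is the root of the current inorder slice — split it at that
value, recurse on the right subtree first, then the left.
Recursive splits:
  root=8; inorder splits into left=[1, 7], right=[9, 12, 16, 19]
  root=12; inorder splits into left=[9], right=[16, 19]
  root=16; inorder splits into left=[], right=[19]
  root=19; inorder splits into left=[], right=[]
  root=9; inorder splits into left=[], right=[]
  root=7; inorder splits into left=[1], right=[]
  root=1; inorder splits into left=[], right=[]
Reconstructed level-order: [8, 7, 12, 1, 9, 16, 19]


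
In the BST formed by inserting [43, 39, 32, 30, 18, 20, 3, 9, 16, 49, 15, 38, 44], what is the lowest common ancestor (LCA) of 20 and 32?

Tree insertion order: [43, 39, 32, 30, 18, 20, 3, 9, 16, 49, 15, 38, 44]
Tree (level-order array): [43, 39, 49, 32, None, 44, None, 30, 38, None, None, 18, None, None, None, 3, 20, None, 9, None, None, None, 16, 15]
In a BST, the LCA of p=20, q=32 is the first node v on the
root-to-leaf path with p <= v <= q (go left if both < v, right if both > v).
Walk from root:
  at 43: both 20 and 32 < 43, go left
  at 39: both 20 and 32 < 39, go left
  at 32: 20 <= 32 <= 32, this is the LCA
LCA = 32


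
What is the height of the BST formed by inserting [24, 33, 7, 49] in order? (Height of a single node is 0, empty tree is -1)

Insertion order: [24, 33, 7, 49]
Tree (level-order array): [24, 7, 33, None, None, None, 49]
Compute height bottom-up (empty subtree = -1):
  height(7) = 1 + max(-1, -1) = 0
  height(49) = 1 + max(-1, -1) = 0
  height(33) = 1 + max(-1, 0) = 1
  height(24) = 1 + max(0, 1) = 2
Height = 2


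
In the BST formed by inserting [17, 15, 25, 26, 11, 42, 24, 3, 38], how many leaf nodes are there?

Tree built from: [17, 15, 25, 26, 11, 42, 24, 3, 38]
Tree (level-order array): [17, 15, 25, 11, None, 24, 26, 3, None, None, None, None, 42, None, None, 38]
Rule: A leaf has 0 children.
Per-node child counts:
  node 17: 2 child(ren)
  node 15: 1 child(ren)
  node 11: 1 child(ren)
  node 3: 0 child(ren)
  node 25: 2 child(ren)
  node 24: 0 child(ren)
  node 26: 1 child(ren)
  node 42: 1 child(ren)
  node 38: 0 child(ren)
Matching nodes: [3, 24, 38]
Count of leaf nodes: 3


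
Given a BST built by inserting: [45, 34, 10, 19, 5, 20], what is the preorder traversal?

Tree insertion order: [45, 34, 10, 19, 5, 20]
Tree (level-order array): [45, 34, None, 10, None, 5, 19, None, None, None, 20]
Preorder traversal: [45, 34, 10, 5, 19, 20]


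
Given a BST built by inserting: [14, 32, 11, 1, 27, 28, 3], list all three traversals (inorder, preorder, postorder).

Tree insertion order: [14, 32, 11, 1, 27, 28, 3]
Tree (level-order array): [14, 11, 32, 1, None, 27, None, None, 3, None, 28]
Inorder (L, root, R): [1, 3, 11, 14, 27, 28, 32]
Preorder (root, L, R): [14, 11, 1, 3, 32, 27, 28]
Postorder (L, R, root): [3, 1, 11, 28, 27, 32, 14]


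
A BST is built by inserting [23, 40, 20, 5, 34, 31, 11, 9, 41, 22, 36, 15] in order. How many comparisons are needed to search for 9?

Search path for 9: 23 -> 20 -> 5 -> 11 -> 9
Found: True
Comparisons: 5


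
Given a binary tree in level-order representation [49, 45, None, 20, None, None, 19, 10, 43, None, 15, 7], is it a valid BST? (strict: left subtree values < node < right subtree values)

Level-order array: [49, 45, None, 20, None, None, 19, 10, 43, None, 15, 7]
Validate using subtree bounds (lo, hi): at each node, require lo < value < hi,
then recurse left with hi=value and right with lo=value.
Preorder trace (stopping at first violation):
  at node 49 with bounds (-inf, +inf): OK
  at node 45 with bounds (-inf, 49): OK
  at node 20 with bounds (-inf, 45): OK
  at node 19 with bounds (20, 45): VIOLATION
Node 19 violates its bound: not (20 < 19 < 45).
Result: Not a valid BST


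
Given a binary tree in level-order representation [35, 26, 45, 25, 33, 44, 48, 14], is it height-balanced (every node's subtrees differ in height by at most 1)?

Tree (level-order array): [35, 26, 45, 25, 33, 44, 48, 14]
Definition: a tree is height-balanced if, at every node, |h(left) - h(right)| <= 1 (empty subtree has height -1).
Bottom-up per-node check:
  node 14: h_left=-1, h_right=-1, diff=0 [OK], height=0
  node 25: h_left=0, h_right=-1, diff=1 [OK], height=1
  node 33: h_left=-1, h_right=-1, diff=0 [OK], height=0
  node 26: h_left=1, h_right=0, diff=1 [OK], height=2
  node 44: h_left=-1, h_right=-1, diff=0 [OK], height=0
  node 48: h_left=-1, h_right=-1, diff=0 [OK], height=0
  node 45: h_left=0, h_right=0, diff=0 [OK], height=1
  node 35: h_left=2, h_right=1, diff=1 [OK], height=3
All nodes satisfy the balance condition.
Result: Balanced


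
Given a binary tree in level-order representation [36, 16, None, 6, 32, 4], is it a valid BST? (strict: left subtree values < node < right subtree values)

Level-order array: [36, 16, None, 6, 32, 4]
Validate using subtree bounds (lo, hi): at each node, require lo < value < hi,
then recurse left with hi=value and right with lo=value.
Preorder trace (stopping at first violation):
  at node 36 with bounds (-inf, +inf): OK
  at node 16 with bounds (-inf, 36): OK
  at node 6 with bounds (-inf, 16): OK
  at node 4 with bounds (-inf, 6): OK
  at node 32 with bounds (16, 36): OK
No violation found at any node.
Result: Valid BST


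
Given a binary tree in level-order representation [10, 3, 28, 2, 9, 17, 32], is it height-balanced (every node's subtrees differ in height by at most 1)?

Tree (level-order array): [10, 3, 28, 2, 9, 17, 32]
Definition: a tree is height-balanced if, at every node, |h(left) - h(right)| <= 1 (empty subtree has height -1).
Bottom-up per-node check:
  node 2: h_left=-1, h_right=-1, diff=0 [OK], height=0
  node 9: h_left=-1, h_right=-1, diff=0 [OK], height=0
  node 3: h_left=0, h_right=0, diff=0 [OK], height=1
  node 17: h_left=-1, h_right=-1, diff=0 [OK], height=0
  node 32: h_left=-1, h_right=-1, diff=0 [OK], height=0
  node 28: h_left=0, h_right=0, diff=0 [OK], height=1
  node 10: h_left=1, h_right=1, diff=0 [OK], height=2
All nodes satisfy the balance condition.
Result: Balanced


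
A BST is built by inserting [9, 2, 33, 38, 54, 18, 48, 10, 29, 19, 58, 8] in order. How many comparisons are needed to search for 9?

Search path for 9: 9
Found: True
Comparisons: 1


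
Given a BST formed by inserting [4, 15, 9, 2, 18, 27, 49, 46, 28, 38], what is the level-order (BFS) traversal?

Tree insertion order: [4, 15, 9, 2, 18, 27, 49, 46, 28, 38]
Tree (level-order array): [4, 2, 15, None, None, 9, 18, None, None, None, 27, None, 49, 46, None, 28, None, None, 38]
BFS from the root, enqueuing left then right child of each popped node:
  queue [4] -> pop 4, enqueue [2, 15], visited so far: [4]
  queue [2, 15] -> pop 2, enqueue [none], visited so far: [4, 2]
  queue [15] -> pop 15, enqueue [9, 18], visited so far: [4, 2, 15]
  queue [9, 18] -> pop 9, enqueue [none], visited so far: [4, 2, 15, 9]
  queue [18] -> pop 18, enqueue [27], visited so far: [4, 2, 15, 9, 18]
  queue [27] -> pop 27, enqueue [49], visited so far: [4, 2, 15, 9, 18, 27]
  queue [49] -> pop 49, enqueue [46], visited so far: [4, 2, 15, 9, 18, 27, 49]
  queue [46] -> pop 46, enqueue [28], visited so far: [4, 2, 15, 9, 18, 27, 49, 46]
  queue [28] -> pop 28, enqueue [38], visited so far: [4, 2, 15, 9, 18, 27, 49, 46, 28]
  queue [38] -> pop 38, enqueue [none], visited so far: [4, 2, 15, 9, 18, 27, 49, 46, 28, 38]
Result: [4, 2, 15, 9, 18, 27, 49, 46, 28, 38]


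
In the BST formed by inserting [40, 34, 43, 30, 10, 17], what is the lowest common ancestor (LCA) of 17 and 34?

Tree insertion order: [40, 34, 43, 30, 10, 17]
Tree (level-order array): [40, 34, 43, 30, None, None, None, 10, None, None, 17]
In a BST, the LCA of p=17, q=34 is the first node v on the
root-to-leaf path with p <= v <= q (go left if both < v, right if both > v).
Walk from root:
  at 40: both 17 and 34 < 40, go left
  at 34: 17 <= 34 <= 34, this is the LCA
LCA = 34


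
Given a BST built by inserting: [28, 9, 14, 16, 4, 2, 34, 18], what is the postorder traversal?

Tree insertion order: [28, 9, 14, 16, 4, 2, 34, 18]
Tree (level-order array): [28, 9, 34, 4, 14, None, None, 2, None, None, 16, None, None, None, 18]
Postorder traversal: [2, 4, 18, 16, 14, 9, 34, 28]


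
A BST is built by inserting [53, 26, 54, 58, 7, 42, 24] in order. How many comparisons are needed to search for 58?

Search path for 58: 53 -> 54 -> 58
Found: True
Comparisons: 3


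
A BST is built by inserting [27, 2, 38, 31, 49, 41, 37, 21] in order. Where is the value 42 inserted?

Starting tree (level order): [27, 2, 38, None, 21, 31, 49, None, None, None, 37, 41]
Insertion path: 27 -> 38 -> 49 -> 41
Result: insert 42 as right child of 41
Final tree (level order): [27, 2, 38, None, 21, 31, 49, None, None, None, 37, 41, None, None, None, None, 42]


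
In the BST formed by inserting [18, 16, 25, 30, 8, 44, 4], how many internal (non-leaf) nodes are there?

Tree built from: [18, 16, 25, 30, 8, 44, 4]
Tree (level-order array): [18, 16, 25, 8, None, None, 30, 4, None, None, 44]
Rule: An internal node has at least one child.
Per-node child counts:
  node 18: 2 child(ren)
  node 16: 1 child(ren)
  node 8: 1 child(ren)
  node 4: 0 child(ren)
  node 25: 1 child(ren)
  node 30: 1 child(ren)
  node 44: 0 child(ren)
Matching nodes: [18, 16, 8, 25, 30]
Count of internal (non-leaf) nodes: 5


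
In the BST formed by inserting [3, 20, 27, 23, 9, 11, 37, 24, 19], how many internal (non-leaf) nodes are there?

Tree built from: [3, 20, 27, 23, 9, 11, 37, 24, 19]
Tree (level-order array): [3, None, 20, 9, 27, None, 11, 23, 37, None, 19, None, 24]
Rule: An internal node has at least one child.
Per-node child counts:
  node 3: 1 child(ren)
  node 20: 2 child(ren)
  node 9: 1 child(ren)
  node 11: 1 child(ren)
  node 19: 0 child(ren)
  node 27: 2 child(ren)
  node 23: 1 child(ren)
  node 24: 0 child(ren)
  node 37: 0 child(ren)
Matching nodes: [3, 20, 9, 11, 27, 23]
Count of internal (non-leaf) nodes: 6


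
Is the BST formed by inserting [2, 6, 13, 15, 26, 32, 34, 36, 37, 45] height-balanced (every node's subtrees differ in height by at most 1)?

Tree (level-order array): [2, None, 6, None, 13, None, 15, None, 26, None, 32, None, 34, None, 36, None, 37, None, 45]
Definition: a tree is height-balanced if, at every node, |h(left) - h(right)| <= 1 (empty subtree has height -1).
Bottom-up per-node check:
  node 45: h_left=-1, h_right=-1, diff=0 [OK], height=0
  node 37: h_left=-1, h_right=0, diff=1 [OK], height=1
  node 36: h_left=-1, h_right=1, diff=2 [FAIL (|-1-1|=2 > 1)], height=2
  node 34: h_left=-1, h_right=2, diff=3 [FAIL (|-1-2|=3 > 1)], height=3
  node 32: h_left=-1, h_right=3, diff=4 [FAIL (|-1-3|=4 > 1)], height=4
  node 26: h_left=-1, h_right=4, diff=5 [FAIL (|-1-4|=5 > 1)], height=5
  node 15: h_left=-1, h_right=5, diff=6 [FAIL (|-1-5|=6 > 1)], height=6
  node 13: h_left=-1, h_right=6, diff=7 [FAIL (|-1-6|=7 > 1)], height=7
  node 6: h_left=-1, h_right=7, diff=8 [FAIL (|-1-7|=8 > 1)], height=8
  node 2: h_left=-1, h_right=8, diff=9 [FAIL (|-1-8|=9 > 1)], height=9
Node 36 violates the condition: |-1 - 1| = 2 > 1.
Result: Not balanced


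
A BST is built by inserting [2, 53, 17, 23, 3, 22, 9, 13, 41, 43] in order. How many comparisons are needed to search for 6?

Search path for 6: 2 -> 53 -> 17 -> 3 -> 9
Found: False
Comparisons: 5


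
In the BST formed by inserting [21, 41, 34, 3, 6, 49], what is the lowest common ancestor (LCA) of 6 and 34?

Tree insertion order: [21, 41, 34, 3, 6, 49]
Tree (level-order array): [21, 3, 41, None, 6, 34, 49]
In a BST, the LCA of p=6, q=34 is the first node v on the
root-to-leaf path with p <= v <= q (go left if both < v, right if both > v).
Walk from root:
  at 21: 6 <= 21 <= 34, this is the LCA
LCA = 21


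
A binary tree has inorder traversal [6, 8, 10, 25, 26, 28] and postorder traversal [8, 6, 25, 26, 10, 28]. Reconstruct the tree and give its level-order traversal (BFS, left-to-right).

Inorder:   [6, 8, 10, 25, 26, 28]
Postorder: [8, 6, 25, 26, 10, 28]
Algorithm: postorder visits root last, so walk postorder right-to-left;
each value is the root of the current inorder slice — split it at that
value, recurse on the right subtree first, then the left.
Recursive splits:
  root=28; inorder splits into left=[6, 8, 10, 25, 26], right=[]
  root=10; inorder splits into left=[6, 8], right=[25, 26]
  root=26; inorder splits into left=[25], right=[]
  root=25; inorder splits into left=[], right=[]
  root=6; inorder splits into left=[], right=[8]
  root=8; inorder splits into left=[], right=[]
Reconstructed level-order: [28, 10, 6, 26, 8, 25]


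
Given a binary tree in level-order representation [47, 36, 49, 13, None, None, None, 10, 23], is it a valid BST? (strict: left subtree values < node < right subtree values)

Level-order array: [47, 36, 49, 13, None, None, None, 10, 23]
Validate using subtree bounds (lo, hi): at each node, require lo < value < hi,
then recurse left with hi=value and right with lo=value.
Preorder trace (stopping at first violation):
  at node 47 with bounds (-inf, +inf): OK
  at node 36 with bounds (-inf, 47): OK
  at node 13 with bounds (-inf, 36): OK
  at node 10 with bounds (-inf, 13): OK
  at node 23 with bounds (13, 36): OK
  at node 49 with bounds (47, +inf): OK
No violation found at any node.
Result: Valid BST


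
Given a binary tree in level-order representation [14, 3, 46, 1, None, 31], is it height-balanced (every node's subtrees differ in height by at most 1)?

Tree (level-order array): [14, 3, 46, 1, None, 31]
Definition: a tree is height-balanced if, at every node, |h(left) - h(right)| <= 1 (empty subtree has height -1).
Bottom-up per-node check:
  node 1: h_left=-1, h_right=-1, diff=0 [OK], height=0
  node 3: h_left=0, h_right=-1, diff=1 [OK], height=1
  node 31: h_left=-1, h_right=-1, diff=0 [OK], height=0
  node 46: h_left=0, h_right=-1, diff=1 [OK], height=1
  node 14: h_left=1, h_right=1, diff=0 [OK], height=2
All nodes satisfy the balance condition.
Result: Balanced


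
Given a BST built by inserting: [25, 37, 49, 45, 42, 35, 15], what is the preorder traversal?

Tree insertion order: [25, 37, 49, 45, 42, 35, 15]
Tree (level-order array): [25, 15, 37, None, None, 35, 49, None, None, 45, None, 42]
Preorder traversal: [25, 15, 37, 35, 49, 45, 42]


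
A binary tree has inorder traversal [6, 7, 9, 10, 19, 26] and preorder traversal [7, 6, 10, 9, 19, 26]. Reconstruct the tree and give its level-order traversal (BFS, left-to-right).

Inorder:  [6, 7, 9, 10, 19, 26]
Preorder: [7, 6, 10, 9, 19, 26]
Algorithm: preorder visits root first, so consume preorder in order;
for each root, split the current inorder slice at that value into
left-subtree inorder and right-subtree inorder, then recurse.
Recursive splits:
  root=7; inorder splits into left=[6], right=[9, 10, 19, 26]
  root=6; inorder splits into left=[], right=[]
  root=10; inorder splits into left=[9], right=[19, 26]
  root=9; inorder splits into left=[], right=[]
  root=19; inorder splits into left=[], right=[26]
  root=26; inorder splits into left=[], right=[]
Reconstructed level-order: [7, 6, 10, 9, 19, 26]


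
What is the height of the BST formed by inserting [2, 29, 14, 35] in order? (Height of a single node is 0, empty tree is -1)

Insertion order: [2, 29, 14, 35]
Tree (level-order array): [2, None, 29, 14, 35]
Compute height bottom-up (empty subtree = -1):
  height(14) = 1 + max(-1, -1) = 0
  height(35) = 1 + max(-1, -1) = 0
  height(29) = 1 + max(0, 0) = 1
  height(2) = 1 + max(-1, 1) = 2
Height = 2


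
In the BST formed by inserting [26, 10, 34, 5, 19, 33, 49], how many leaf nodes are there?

Tree built from: [26, 10, 34, 5, 19, 33, 49]
Tree (level-order array): [26, 10, 34, 5, 19, 33, 49]
Rule: A leaf has 0 children.
Per-node child counts:
  node 26: 2 child(ren)
  node 10: 2 child(ren)
  node 5: 0 child(ren)
  node 19: 0 child(ren)
  node 34: 2 child(ren)
  node 33: 0 child(ren)
  node 49: 0 child(ren)
Matching nodes: [5, 19, 33, 49]
Count of leaf nodes: 4


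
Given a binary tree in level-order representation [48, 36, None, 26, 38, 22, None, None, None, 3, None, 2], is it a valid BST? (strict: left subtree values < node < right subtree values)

Level-order array: [48, 36, None, 26, 38, 22, None, None, None, 3, None, 2]
Validate using subtree bounds (lo, hi): at each node, require lo < value < hi,
then recurse left with hi=value and right with lo=value.
Preorder trace (stopping at first violation):
  at node 48 with bounds (-inf, +inf): OK
  at node 36 with bounds (-inf, 48): OK
  at node 26 with bounds (-inf, 36): OK
  at node 22 with bounds (-inf, 26): OK
  at node 3 with bounds (-inf, 22): OK
  at node 2 with bounds (-inf, 3): OK
  at node 38 with bounds (36, 48): OK
No violation found at any node.
Result: Valid BST


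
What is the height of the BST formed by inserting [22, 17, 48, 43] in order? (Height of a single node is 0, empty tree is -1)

Insertion order: [22, 17, 48, 43]
Tree (level-order array): [22, 17, 48, None, None, 43]
Compute height bottom-up (empty subtree = -1):
  height(17) = 1 + max(-1, -1) = 0
  height(43) = 1 + max(-1, -1) = 0
  height(48) = 1 + max(0, -1) = 1
  height(22) = 1 + max(0, 1) = 2
Height = 2


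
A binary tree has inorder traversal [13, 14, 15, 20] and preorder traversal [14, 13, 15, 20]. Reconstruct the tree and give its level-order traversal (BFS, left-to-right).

Inorder:  [13, 14, 15, 20]
Preorder: [14, 13, 15, 20]
Algorithm: preorder visits root first, so consume preorder in order;
for each root, split the current inorder slice at that value into
left-subtree inorder and right-subtree inorder, then recurse.
Recursive splits:
  root=14; inorder splits into left=[13], right=[15, 20]
  root=13; inorder splits into left=[], right=[]
  root=15; inorder splits into left=[], right=[20]
  root=20; inorder splits into left=[], right=[]
Reconstructed level-order: [14, 13, 15, 20]


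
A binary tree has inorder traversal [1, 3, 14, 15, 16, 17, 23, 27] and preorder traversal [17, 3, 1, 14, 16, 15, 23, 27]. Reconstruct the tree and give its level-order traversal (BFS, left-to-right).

Inorder:  [1, 3, 14, 15, 16, 17, 23, 27]
Preorder: [17, 3, 1, 14, 16, 15, 23, 27]
Algorithm: preorder visits root first, so consume preorder in order;
for each root, split the current inorder slice at that value into
left-subtree inorder and right-subtree inorder, then recurse.
Recursive splits:
  root=17; inorder splits into left=[1, 3, 14, 15, 16], right=[23, 27]
  root=3; inorder splits into left=[1], right=[14, 15, 16]
  root=1; inorder splits into left=[], right=[]
  root=14; inorder splits into left=[], right=[15, 16]
  root=16; inorder splits into left=[15], right=[]
  root=15; inorder splits into left=[], right=[]
  root=23; inorder splits into left=[], right=[27]
  root=27; inorder splits into left=[], right=[]
Reconstructed level-order: [17, 3, 23, 1, 14, 27, 16, 15]


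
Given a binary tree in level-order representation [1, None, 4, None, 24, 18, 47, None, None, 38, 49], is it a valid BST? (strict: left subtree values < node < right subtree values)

Level-order array: [1, None, 4, None, 24, 18, 47, None, None, 38, 49]
Validate using subtree bounds (lo, hi): at each node, require lo < value < hi,
then recurse left with hi=value and right with lo=value.
Preorder trace (stopping at first violation):
  at node 1 with bounds (-inf, +inf): OK
  at node 4 with bounds (1, +inf): OK
  at node 24 with bounds (4, +inf): OK
  at node 18 with bounds (4, 24): OK
  at node 47 with bounds (24, +inf): OK
  at node 38 with bounds (24, 47): OK
  at node 49 with bounds (47, +inf): OK
No violation found at any node.
Result: Valid BST


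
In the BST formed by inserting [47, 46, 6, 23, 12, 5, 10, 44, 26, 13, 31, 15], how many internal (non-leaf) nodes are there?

Tree built from: [47, 46, 6, 23, 12, 5, 10, 44, 26, 13, 31, 15]
Tree (level-order array): [47, 46, None, 6, None, 5, 23, None, None, 12, 44, 10, 13, 26, None, None, None, None, 15, None, 31]
Rule: An internal node has at least one child.
Per-node child counts:
  node 47: 1 child(ren)
  node 46: 1 child(ren)
  node 6: 2 child(ren)
  node 5: 0 child(ren)
  node 23: 2 child(ren)
  node 12: 2 child(ren)
  node 10: 0 child(ren)
  node 13: 1 child(ren)
  node 15: 0 child(ren)
  node 44: 1 child(ren)
  node 26: 1 child(ren)
  node 31: 0 child(ren)
Matching nodes: [47, 46, 6, 23, 12, 13, 44, 26]
Count of internal (non-leaf) nodes: 8


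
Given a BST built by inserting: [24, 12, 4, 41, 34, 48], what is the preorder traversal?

Tree insertion order: [24, 12, 4, 41, 34, 48]
Tree (level-order array): [24, 12, 41, 4, None, 34, 48]
Preorder traversal: [24, 12, 4, 41, 34, 48]


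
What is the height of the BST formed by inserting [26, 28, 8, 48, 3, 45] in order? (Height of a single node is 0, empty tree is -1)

Insertion order: [26, 28, 8, 48, 3, 45]
Tree (level-order array): [26, 8, 28, 3, None, None, 48, None, None, 45]
Compute height bottom-up (empty subtree = -1):
  height(3) = 1 + max(-1, -1) = 0
  height(8) = 1 + max(0, -1) = 1
  height(45) = 1 + max(-1, -1) = 0
  height(48) = 1 + max(0, -1) = 1
  height(28) = 1 + max(-1, 1) = 2
  height(26) = 1 + max(1, 2) = 3
Height = 3


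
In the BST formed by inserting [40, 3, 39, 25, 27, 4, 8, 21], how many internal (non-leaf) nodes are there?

Tree built from: [40, 3, 39, 25, 27, 4, 8, 21]
Tree (level-order array): [40, 3, None, None, 39, 25, None, 4, 27, None, 8, None, None, None, 21]
Rule: An internal node has at least one child.
Per-node child counts:
  node 40: 1 child(ren)
  node 3: 1 child(ren)
  node 39: 1 child(ren)
  node 25: 2 child(ren)
  node 4: 1 child(ren)
  node 8: 1 child(ren)
  node 21: 0 child(ren)
  node 27: 0 child(ren)
Matching nodes: [40, 3, 39, 25, 4, 8]
Count of internal (non-leaf) nodes: 6


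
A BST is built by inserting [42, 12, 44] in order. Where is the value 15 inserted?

Starting tree (level order): [42, 12, 44]
Insertion path: 42 -> 12
Result: insert 15 as right child of 12
Final tree (level order): [42, 12, 44, None, 15]


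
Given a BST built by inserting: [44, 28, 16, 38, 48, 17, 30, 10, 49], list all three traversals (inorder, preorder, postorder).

Tree insertion order: [44, 28, 16, 38, 48, 17, 30, 10, 49]
Tree (level-order array): [44, 28, 48, 16, 38, None, 49, 10, 17, 30]
Inorder (L, root, R): [10, 16, 17, 28, 30, 38, 44, 48, 49]
Preorder (root, L, R): [44, 28, 16, 10, 17, 38, 30, 48, 49]
Postorder (L, R, root): [10, 17, 16, 30, 38, 28, 49, 48, 44]


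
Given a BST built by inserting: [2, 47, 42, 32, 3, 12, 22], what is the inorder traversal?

Tree insertion order: [2, 47, 42, 32, 3, 12, 22]
Tree (level-order array): [2, None, 47, 42, None, 32, None, 3, None, None, 12, None, 22]
Inorder traversal: [2, 3, 12, 22, 32, 42, 47]


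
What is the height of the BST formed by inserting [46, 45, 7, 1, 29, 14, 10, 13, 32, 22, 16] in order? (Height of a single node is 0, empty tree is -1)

Insertion order: [46, 45, 7, 1, 29, 14, 10, 13, 32, 22, 16]
Tree (level-order array): [46, 45, None, 7, None, 1, 29, None, None, 14, 32, 10, 22, None, None, None, 13, 16]
Compute height bottom-up (empty subtree = -1):
  height(1) = 1 + max(-1, -1) = 0
  height(13) = 1 + max(-1, -1) = 0
  height(10) = 1 + max(-1, 0) = 1
  height(16) = 1 + max(-1, -1) = 0
  height(22) = 1 + max(0, -1) = 1
  height(14) = 1 + max(1, 1) = 2
  height(32) = 1 + max(-1, -1) = 0
  height(29) = 1 + max(2, 0) = 3
  height(7) = 1 + max(0, 3) = 4
  height(45) = 1 + max(4, -1) = 5
  height(46) = 1 + max(5, -1) = 6
Height = 6


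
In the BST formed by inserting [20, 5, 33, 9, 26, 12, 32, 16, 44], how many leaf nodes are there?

Tree built from: [20, 5, 33, 9, 26, 12, 32, 16, 44]
Tree (level-order array): [20, 5, 33, None, 9, 26, 44, None, 12, None, 32, None, None, None, 16]
Rule: A leaf has 0 children.
Per-node child counts:
  node 20: 2 child(ren)
  node 5: 1 child(ren)
  node 9: 1 child(ren)
  node 12: 1 child(ren)
  node 16: 0 child(ren)
  node 33: 2 child(ren)
  node 26: 1 child(ren)
  node 32: 0 child(ren)
  node 44: 0 child(ren)
Matching nodes: [16, 32, 44]
Count of leaf nodes: 3


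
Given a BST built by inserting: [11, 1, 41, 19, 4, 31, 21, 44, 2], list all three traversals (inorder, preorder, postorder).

Tree insertion order: [11, 1, 41, 19, 4, 31, 21, 44, 2]
Tree (level-order array): [11, 1, 41, None, 4, 19, 44, 2, None, None, 31, None, None, None, None, 21]
Inorder (L, root, R): [1, 2, 4, 11, 19, 21, 31, 41, 44]
Preorder (root, L, R): [11, 1, 4, 2, 41, 19, 31, 21, 44]
Postorder (L, R, root): [2, 4, 1, 21, 31, 19, 44, 41, 11]


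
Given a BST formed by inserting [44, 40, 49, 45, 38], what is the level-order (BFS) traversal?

Tree insertion order: [44, 40, 49, 45, 38]
Tree (level-order array): [44, 40, 49, 38, None, 45]
BFS from the root, enqueuing left then right child of each popped node:
  queue [44] -> pop 44, enqueue [40, 49], visited so far: [44]
  queue [40, 49] -> pop 40, enqueue [38], visited so far: [44, 40]
  queue [49, 38] -> pop 49, enqueue [45], visited so far: [44, 40, 49]
  queue [38, 45] -> pop 38, enqueue [none], visited so far: [44, 40, 49, 38]
  queue [45] -> pop 45, enqueue [none], visited so far: [44, 40, 49, 38, 45]
Result: [44, 40, 49, 38, 45]


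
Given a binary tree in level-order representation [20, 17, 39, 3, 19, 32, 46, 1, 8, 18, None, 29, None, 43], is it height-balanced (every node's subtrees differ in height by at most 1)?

Tree (level-order array): [20, 17, 39, 3, 19, 32, 46, 1, 8, 18, None, 29, None, 43]
Definition: a tree is height-balanced if, at every node, |h(left) - h(right)| <= 1 (empty subtree has height -1).
Bottom-up per-node check:
  node 1: h_left=-1, h_right=-1, diff=0 [OK], height=0
  node 8: h_left=-1, h_right=-1, diff=0 [OK], height=0
  node 3: h_left=0, h_right=0, diff=0 [OK], height=1
  node 18: h_left=-1, h_right=-1, diff=0 [OK], height=0
  node 19: h_left=0, h_right=-1, diff=1 [OK], height=1
  node 17: h_left=1, h_right=1, diff=0 [OK], height=2
  node 29: h_left=-1, h_right=-1, diff=0 [OK], height=0
  node 32: h_left=0, h_right=-1, diff=1 [OK], height=1
  node 43: h_left=-1, h_right=-1, diff=0 [OK], height=0
  node 46: h_left=0, h_right=-1, diff=1 [OK], height=1
  node 39: h_left=1, h_right=1, diff=0 [OK], height=2
  node 20: h_left=2, h_right=2, diff=0 [OK], height=3
All nodes satisfy the balance condition.
Result: Balanced


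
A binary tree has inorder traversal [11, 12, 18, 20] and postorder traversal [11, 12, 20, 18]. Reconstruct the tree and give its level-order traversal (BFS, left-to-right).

Inorder:   [11, 12, 18, 20]
Postorder: [11, 12, 20, 18]
Algorithm: postorder visits root last, so walk postorder right-to-left;
each value is the root of the current inorder slice — split it at that
value, recurse on the right subtree first, then the left.
Recursive splits:
  root=18; inorder splits into left=[11, 12], right=[20]
  root=20; inorder splits into left=[], right=[]
  root=12; inorder splits into left=[11], right=[]
  root=11; inorder splits into left=[], right=[]
Reconstructed level-order: [18, 12, 20, 11]


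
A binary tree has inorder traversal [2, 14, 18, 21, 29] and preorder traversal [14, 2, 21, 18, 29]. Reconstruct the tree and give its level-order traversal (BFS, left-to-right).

Inorder:  [2, 14, 18, 21, 29]
Preorder: [14, 2, 21, 18, 29]
Algorithm: preorder visits root first, so consume preorder in order;
for each root, split the current inorder slice at that value into
left-subtree inorder and right-subtree inorder, then recurse.
Recursive splits:
  root=14; inorder splits into left=[2], right=[18, 21, 29]
  root=2; inorder splits into left=[], right=[]
  root=21; inorder splits into left=[18], right=[29]
  root=18; inorder splits into left=[], right=[]
  root=29; inorder splits into left=[], right=[]
Reconstructed level-order: [14, 2, 21, 18, 29]


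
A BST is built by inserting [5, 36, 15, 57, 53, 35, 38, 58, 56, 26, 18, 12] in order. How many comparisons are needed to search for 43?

Search path for 43: 5 -> 36 -> 57 -> 53 -> 38
Found: False
Comparisons: 5


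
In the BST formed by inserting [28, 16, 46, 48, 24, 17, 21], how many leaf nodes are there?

Tree built from: [28, 16, 46, 48, 24, 17, 21]
Tree (level-order array): [28, 16, 46, None, 24, None, 48, 17, None, None, None, None, 21]
Rule: A leaf has 0 children.
Per-node child counts:
  node 28: 2 child(ren)
  node 16: 1 child(ren)
  node 24: 1 child(ren)
  node 17: 1 child(ren)
  node 21: 0 child(ren)
  node 46: 1 child(ren)
  node 48: 0 child(ren)
Matching nodes: [21, 48]
Count of leaf nodes: 2


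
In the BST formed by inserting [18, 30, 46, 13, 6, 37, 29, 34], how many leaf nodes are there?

Tree built from: [18, 30, 46, 13, 6, 37, 29, 34]
Tree (level-order array): [18, 13, 30, 6, None, 29, 46, None, None, None, None, 37, None, 34]
Rule: A leaf has 0 children.
Per-node child counts:
  node 18: 2 child(ren)
  node 13: 1 child(ren)
  node 6: 0 child(ren)
  node 30: 2 child(ren)
  node 29: 0 child(ren)
  node 46: 1 child(ren)
  node 37: 1 child(ren)
  node 34: 0 child(ren)
Matching nodes: [6, 29, 34]
Count of leaf nodes: 3


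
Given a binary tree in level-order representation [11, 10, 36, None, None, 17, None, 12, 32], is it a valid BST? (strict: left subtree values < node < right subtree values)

Level-order array: [11, 10, 36, None, None, 17, None, 12, 32]
Validate using subtree bounds (lo, hi): at each node, require lo < value < hi,
then recurse left with hi=value and right with lo=value.
Preorder trace (stopping at first violation):
  at node 11 with bounds (-inf, +inf): OK
  at node 10 with bounds (-inf, 11): OK
  at node 36 with bounds (11, +inf): OK
  at node 17 with bounds (11, 36): OK
  at node 12 with bounds (11, 17): OK
  at node 32 with bounds (17, 36): OK
No violation found at any node.
Result: Valid BST


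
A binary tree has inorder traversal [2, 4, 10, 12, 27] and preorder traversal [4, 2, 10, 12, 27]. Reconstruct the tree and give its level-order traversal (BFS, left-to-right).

Inorder:  [2, 4, 10, 12, 27]
Preorder: [4, 2, 10, 12, 27]
Algorithm: preorder visits root first, so consume preorder in order;
for each root, split the current inorder slice at that value into
left-subtree inorder and right-subtree inorder, then recurse.
Recursive splits:
  root=4; inorder splits into left=[2], right=[10, 12, 27]
  root=2; inorder splits into left=[], right=[]
  root=10; inorder splits into left=[], right=[12, 27]
  root=12; inorder splits into left=[], right=[27]
  root=27; inorder splits into left=[], right=[]
Reconstructed level-order: [4, 2, 10, 12, 27]
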